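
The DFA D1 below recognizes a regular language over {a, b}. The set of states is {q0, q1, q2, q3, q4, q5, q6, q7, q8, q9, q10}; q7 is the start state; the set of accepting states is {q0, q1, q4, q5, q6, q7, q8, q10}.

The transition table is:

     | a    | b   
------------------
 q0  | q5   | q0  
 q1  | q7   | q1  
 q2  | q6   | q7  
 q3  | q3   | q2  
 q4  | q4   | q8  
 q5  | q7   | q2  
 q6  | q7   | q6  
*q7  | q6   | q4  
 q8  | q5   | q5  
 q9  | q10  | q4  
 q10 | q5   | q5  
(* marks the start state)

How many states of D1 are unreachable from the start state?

No path from q7 leads to q0, q1, q3, q9, q10; the other 6 states are all reachable.

5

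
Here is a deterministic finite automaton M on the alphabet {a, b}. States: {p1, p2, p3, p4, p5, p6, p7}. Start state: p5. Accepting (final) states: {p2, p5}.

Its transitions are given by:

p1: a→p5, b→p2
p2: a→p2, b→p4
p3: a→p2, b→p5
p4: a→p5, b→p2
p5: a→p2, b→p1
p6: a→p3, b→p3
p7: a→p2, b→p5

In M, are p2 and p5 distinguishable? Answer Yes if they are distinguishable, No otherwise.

First remove the unreachable states {p3,p6,p7}; 4 states remain.
Initial partition by acceptance: {p2,p5} | {p1,p4}.
No further refinement is possible. Final partition (2 blocks): {p2,p5} | {p1,p4}.
p2 and p5 lie in the same block of the stable partition, so they are equivalent — no string distinguishes them.

No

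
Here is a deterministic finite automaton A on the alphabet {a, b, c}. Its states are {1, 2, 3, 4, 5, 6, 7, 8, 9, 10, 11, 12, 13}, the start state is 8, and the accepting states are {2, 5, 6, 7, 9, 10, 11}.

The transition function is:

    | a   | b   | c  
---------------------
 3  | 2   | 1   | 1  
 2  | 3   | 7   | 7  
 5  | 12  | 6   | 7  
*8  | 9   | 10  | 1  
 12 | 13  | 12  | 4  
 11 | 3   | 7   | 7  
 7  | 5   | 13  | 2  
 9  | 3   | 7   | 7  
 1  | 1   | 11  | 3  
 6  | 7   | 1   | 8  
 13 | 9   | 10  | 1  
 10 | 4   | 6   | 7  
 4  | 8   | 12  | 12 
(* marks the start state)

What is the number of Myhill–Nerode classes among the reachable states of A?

8

Start with accepting vs non-accepting: {2,5,6,7,9,10,11} | {1,3,4,8,12,13}.
Split {2,5,6,7,9,10,11} by δ(·,a) → {2,5,9,10,11} and {6,7}.
Refine {1,3,4,8,12,13} on symbol a: members go to different blocks, giving {1,4,12} and {3,8,13}.
On input a, block {2,5,9,10,11} splits into {2,9,11} and {5,10}.
Split {1,4,12} by δ(·,a) → {4,12} and {1}.
Refine {6,7} on symbol a: members go to different blocks, giving {6} and {7}.
On input b, block {3,8,13} splits into {8,13} and {3}.
No further refinement is possible. Final partition (8 blocks): {2,9,11} | {4,12} | {6} | {8,13} | {5,10} | {1} | {7} | {3}.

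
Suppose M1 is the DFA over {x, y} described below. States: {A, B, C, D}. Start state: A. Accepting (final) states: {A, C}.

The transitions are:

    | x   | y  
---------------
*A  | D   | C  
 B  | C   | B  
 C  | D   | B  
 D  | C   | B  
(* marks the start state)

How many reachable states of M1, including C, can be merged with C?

All states are reachable from the start state.
Initial partition by acceptance: {A,C} | {B,D}.
On input y, block {A,C} splits into {A} and {C}.
No further refinement is possible. Final partition (3 blocks): {A} | {B,D} | {C}.
State C belongs to the block {C}, which has 1 states.

1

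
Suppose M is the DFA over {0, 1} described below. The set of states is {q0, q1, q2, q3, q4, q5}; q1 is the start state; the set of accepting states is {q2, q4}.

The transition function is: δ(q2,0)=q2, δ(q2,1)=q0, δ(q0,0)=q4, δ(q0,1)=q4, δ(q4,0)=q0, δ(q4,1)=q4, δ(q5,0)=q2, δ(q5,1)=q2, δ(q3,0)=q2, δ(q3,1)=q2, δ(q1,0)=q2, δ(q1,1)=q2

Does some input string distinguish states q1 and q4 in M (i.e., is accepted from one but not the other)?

States {q3,q5} cannot be reached from the start state, so discard them.
Start with accepting vs non-accepting: {q2,q4} | {q0,q1}.
Split {q2,q4} by δ(·,0) → {q2} and {q4}.
Split {q0,q1} by δ(·,0) → {q0} and {q1}.
No further refinement is possible. Final partition (4 blocks): {q2} | {q0} | {q4} | {q1}.
q1 and q4 end up in different blocks, so they are distinguishable. For instance, the string 'ε' is accepted from only q4.

Yes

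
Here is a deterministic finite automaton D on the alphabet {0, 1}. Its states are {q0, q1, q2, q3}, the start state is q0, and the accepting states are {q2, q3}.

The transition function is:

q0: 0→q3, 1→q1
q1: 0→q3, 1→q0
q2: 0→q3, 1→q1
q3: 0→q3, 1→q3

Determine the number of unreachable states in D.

1

No path from q0 leads to q2; the other 3 states are all reachable.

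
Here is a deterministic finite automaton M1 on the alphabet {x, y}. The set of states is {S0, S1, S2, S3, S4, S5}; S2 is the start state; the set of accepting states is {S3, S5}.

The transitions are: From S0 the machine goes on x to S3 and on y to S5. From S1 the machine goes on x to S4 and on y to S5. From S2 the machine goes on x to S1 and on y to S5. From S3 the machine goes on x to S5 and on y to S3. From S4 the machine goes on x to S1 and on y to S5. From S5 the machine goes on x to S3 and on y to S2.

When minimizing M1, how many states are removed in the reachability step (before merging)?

1

BFS from S2 reaches {S1, S2, S3, S4, S5}; the 1 state(s) S0 are never visited.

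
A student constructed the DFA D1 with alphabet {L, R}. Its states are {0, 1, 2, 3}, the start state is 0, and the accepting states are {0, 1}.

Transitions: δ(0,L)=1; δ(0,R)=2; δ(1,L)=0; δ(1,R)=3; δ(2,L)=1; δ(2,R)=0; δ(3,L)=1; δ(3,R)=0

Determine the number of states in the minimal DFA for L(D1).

2

All states are reachable from the start state.
Initial partition by acceptance: {0,1} | {2,3}.
No further refinement is possible. Final partition (2 blocks): {0,1} | {2,3}.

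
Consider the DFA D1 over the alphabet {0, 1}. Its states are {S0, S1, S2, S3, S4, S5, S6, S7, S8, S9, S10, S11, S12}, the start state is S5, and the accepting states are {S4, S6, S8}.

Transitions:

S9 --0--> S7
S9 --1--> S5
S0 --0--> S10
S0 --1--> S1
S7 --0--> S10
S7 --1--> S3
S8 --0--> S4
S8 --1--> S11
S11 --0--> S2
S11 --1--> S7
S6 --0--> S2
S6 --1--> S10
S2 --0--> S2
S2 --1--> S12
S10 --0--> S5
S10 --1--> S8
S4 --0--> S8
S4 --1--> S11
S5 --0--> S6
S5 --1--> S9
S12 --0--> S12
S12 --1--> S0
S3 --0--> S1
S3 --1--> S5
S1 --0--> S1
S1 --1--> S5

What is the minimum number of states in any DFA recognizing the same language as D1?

All states are reachable from the start state.
P0 = {S4,S6,S8} | {S0,S1,S2,S3,S5,S7,S9,S10,S11,S12}.
On input 0, block {S4,S6,S8} splits into {S4,S8} and {S6}.
On input 0, block {S0,S1,S2,S3,S5,S7,S9,S10,S11,S12} splits into {S0,S1,S2,S3,S7,S9,S10,S11,S12} and {S5}.
On input 0, block {S0,S1,S2,S3,S7,S9,S10,S11,S12} splits into {S0,S1,S2,S3,S7,S9,S11,S12} and {S10}.
Split {S0,S1,S2,S3,S7,S9,S11,S12} by δ(·,0) → {S1,S2,S3,S9,S11,S12} and {S0,S7}.
Refine {S1,S2,S3,S9,S11,S12} on symbol 0: members go to different blocks, giving {S1,S2,S3,S11,S12} and {S9}.
On input 1, block {S1,S2,S3,S11,S12} splits into {S1,S3} and {S11,S12} and {S2}.
Split {S11,S12} by δ(·,0) → {S11} and {S12}.
Stable partition: {S4,S8} | {S1,S3} | {S6} | {S5} | {S10} | {S0,S7} | {S9} | {S11} | {S2} | {S12} — 10 equivalence classes.

10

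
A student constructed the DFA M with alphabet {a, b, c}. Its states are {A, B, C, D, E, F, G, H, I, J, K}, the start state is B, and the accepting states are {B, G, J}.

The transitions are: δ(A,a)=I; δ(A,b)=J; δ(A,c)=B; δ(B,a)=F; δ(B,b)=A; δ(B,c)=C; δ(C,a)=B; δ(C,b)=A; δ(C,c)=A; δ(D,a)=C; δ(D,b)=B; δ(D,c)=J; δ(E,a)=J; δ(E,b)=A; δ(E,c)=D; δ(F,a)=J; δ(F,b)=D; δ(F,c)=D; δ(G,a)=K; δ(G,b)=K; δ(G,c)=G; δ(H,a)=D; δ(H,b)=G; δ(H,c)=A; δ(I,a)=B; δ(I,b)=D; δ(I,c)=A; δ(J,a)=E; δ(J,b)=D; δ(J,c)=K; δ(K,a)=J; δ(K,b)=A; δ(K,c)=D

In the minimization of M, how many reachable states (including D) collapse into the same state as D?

2

First remove the unreachable states {G,H}; 9 states remain.
Start with accepting vs non-accepting: {B,J} | {A,C,D,E,F,I,K}.
Refine {A,C,D,E,F,I,K} on symbol a: members go to different blocks, giving {C,E,F,I,K} and {A,D}.
Stable partition: {B,J} | {C,E,F,I,K} | {A,D} — 3 equivalence classes.
State D belongs to the block {A,D}, which has 2 states.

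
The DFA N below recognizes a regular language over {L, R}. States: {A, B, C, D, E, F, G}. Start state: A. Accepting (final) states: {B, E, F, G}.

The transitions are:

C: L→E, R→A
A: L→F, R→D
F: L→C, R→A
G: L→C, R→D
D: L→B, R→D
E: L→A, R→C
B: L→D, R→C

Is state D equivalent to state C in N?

States {G} cannot be reached from the start state, so discard them.
Start with accepting vs non-accepting: {B,E,F} | {A,C,D}.
The partition is now stable with 2 blocks: {B,E,F} | {A,C,D}.
D and C lie in the same block of the stable partition, so they are equivalent — no string distinguishes them.

Yes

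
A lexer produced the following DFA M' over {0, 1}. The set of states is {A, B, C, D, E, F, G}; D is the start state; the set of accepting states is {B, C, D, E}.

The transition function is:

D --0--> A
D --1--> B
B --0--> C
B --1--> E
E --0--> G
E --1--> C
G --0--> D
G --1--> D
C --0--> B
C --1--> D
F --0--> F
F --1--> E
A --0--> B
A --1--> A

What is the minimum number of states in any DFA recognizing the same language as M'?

6

First remove the unreachable states {F}; 6 states remain.
Start with accepting vs non-accepting: {B,C,D,E} | {A,G}.
Refine {B,C,D,E} on symbol 0: members go to different blocks, giving {B,C} and {D,E}.
On input 0, block {A,G} splits into {A} and {G}.
Refine {D,E} on symbol 0: members go to different blocks, giving {D} and {E}.
Refine {B,C} on symbol 1: members go to different blocks, giving {B} and {C}.
No further refinement is possible. Final partition (6 blocks): {B} | {A} | {D} | {G} | {E} | {C}.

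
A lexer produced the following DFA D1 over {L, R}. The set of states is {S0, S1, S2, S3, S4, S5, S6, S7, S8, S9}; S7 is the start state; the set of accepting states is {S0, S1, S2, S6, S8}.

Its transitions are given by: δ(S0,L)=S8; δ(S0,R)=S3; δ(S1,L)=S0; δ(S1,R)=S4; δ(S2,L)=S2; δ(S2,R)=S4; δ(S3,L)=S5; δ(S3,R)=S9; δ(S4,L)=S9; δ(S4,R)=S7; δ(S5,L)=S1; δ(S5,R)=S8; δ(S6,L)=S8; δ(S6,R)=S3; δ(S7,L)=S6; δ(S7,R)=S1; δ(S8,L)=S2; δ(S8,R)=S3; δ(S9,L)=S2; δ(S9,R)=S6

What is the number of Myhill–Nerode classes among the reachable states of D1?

3

All states are reachable from the start state.
Initial partition by acceptance: {S0,S1,S2,S6,S8} | {S3,S4,S5,S7,S9}.
On input L, block {S3,S4,S5,S7,S9} splits into {S5,S7,S9} and {S3,S4}.
No further refinement is possible. Final partition (3 blocks): {S0,S1,S2,S6,S8} | {S5,S7,S9} | {S3,S4}.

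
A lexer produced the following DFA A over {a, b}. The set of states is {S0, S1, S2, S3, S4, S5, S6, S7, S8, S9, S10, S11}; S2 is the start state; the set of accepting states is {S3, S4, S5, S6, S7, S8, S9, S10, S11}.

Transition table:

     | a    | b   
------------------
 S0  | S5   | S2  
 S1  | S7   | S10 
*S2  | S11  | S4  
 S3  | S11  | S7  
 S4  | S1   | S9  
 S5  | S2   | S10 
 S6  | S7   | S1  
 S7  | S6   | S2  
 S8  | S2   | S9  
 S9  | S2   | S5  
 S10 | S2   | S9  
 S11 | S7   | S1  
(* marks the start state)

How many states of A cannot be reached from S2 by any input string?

3

No path from S2 leads to S0, S3, S8; the other 9 states are all reachable.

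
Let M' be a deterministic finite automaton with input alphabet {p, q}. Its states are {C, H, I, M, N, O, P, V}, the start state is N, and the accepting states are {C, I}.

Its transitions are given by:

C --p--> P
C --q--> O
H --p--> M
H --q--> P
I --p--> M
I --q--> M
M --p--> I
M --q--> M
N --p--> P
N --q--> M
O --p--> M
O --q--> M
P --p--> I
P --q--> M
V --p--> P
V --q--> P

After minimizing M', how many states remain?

3

States {C,H,O,V} cannot be reached from the start state, so discard them.
Start with accepting vs non-accepting: {I} | {M,N,P}.
On input p, block {M,N,P} splits into {M,P} and {N}.
Stable partition: {I} | {M,P} | {N} — 3 equivalence classes.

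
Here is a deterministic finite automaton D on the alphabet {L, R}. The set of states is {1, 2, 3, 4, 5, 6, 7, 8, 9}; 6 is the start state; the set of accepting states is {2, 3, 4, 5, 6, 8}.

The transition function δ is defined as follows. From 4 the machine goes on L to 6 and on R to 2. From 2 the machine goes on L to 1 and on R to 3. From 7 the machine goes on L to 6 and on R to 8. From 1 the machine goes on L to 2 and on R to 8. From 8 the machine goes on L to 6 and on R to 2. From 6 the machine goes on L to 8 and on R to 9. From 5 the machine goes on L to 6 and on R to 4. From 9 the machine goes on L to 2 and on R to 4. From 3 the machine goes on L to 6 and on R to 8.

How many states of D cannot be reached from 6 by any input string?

2

Starting at 6 and following transitions, the reachable set is {1, 2, 3, 4, 6, 8, 9}. That leaves 5, 7 unreachable — 2 in total.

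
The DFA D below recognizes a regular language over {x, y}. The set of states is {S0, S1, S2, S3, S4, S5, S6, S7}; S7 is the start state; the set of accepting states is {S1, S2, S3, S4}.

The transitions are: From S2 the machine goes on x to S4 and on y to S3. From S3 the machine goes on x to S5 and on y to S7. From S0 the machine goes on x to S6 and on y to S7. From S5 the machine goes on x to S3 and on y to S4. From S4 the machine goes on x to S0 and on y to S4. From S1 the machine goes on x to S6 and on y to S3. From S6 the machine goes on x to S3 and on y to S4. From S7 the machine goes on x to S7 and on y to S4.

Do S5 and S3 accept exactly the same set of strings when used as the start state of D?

No

First remove the unreachable states {S1,S2}; 6 states remain.
P0 = {S3,S4} | {S0,S5,S6,S7}.
On input y, block {S3,S4} splits into {S3} and {S4}.
Refine {S0,S5,S6,S7} on symbol x: members go to different blocks, giving {S0,S7} and {S5,S6}.
On input x, block {S0,S7} splits into {S0} and {S7}.
No further refinement is possible. Final partition (5 blocks): {S3} | {S0} | {S4} | {S5,S6} | {S7}.
S5 and S3 end up in different blocks, so they are distinguishable. For instance, the string 'ε' is accepted from only S3.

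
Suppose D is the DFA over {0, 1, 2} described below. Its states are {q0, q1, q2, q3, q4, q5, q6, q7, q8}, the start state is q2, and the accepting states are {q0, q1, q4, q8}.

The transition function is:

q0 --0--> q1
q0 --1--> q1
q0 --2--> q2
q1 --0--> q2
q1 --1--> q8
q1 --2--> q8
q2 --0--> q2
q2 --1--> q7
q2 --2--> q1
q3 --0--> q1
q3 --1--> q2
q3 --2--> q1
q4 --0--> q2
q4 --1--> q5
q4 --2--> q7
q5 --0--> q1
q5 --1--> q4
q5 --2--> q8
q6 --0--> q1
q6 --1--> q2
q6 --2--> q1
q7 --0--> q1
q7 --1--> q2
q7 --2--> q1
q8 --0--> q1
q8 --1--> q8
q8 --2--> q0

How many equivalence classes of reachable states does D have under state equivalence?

5

Reachable states from the start: {q0,q1,q2,q7,q8}. Unreachable: {q3,q4,q5,q6} — drop them.
Initial partition by acceptance: {q0,q1,q8} | {q2,q7}.
On input 0, block {q0,q1,q8} splits into {q0,q8} and {q1}.
Split {q0,q8} by δ(·,1) → {q0} and {q8}.
On input 0, block {q2,q7} splits into {q2} and {q7}.
No further refinement is possible. Final partition (5 blocks): {q0} | {q2} | {q1} | {q8} | {q7}.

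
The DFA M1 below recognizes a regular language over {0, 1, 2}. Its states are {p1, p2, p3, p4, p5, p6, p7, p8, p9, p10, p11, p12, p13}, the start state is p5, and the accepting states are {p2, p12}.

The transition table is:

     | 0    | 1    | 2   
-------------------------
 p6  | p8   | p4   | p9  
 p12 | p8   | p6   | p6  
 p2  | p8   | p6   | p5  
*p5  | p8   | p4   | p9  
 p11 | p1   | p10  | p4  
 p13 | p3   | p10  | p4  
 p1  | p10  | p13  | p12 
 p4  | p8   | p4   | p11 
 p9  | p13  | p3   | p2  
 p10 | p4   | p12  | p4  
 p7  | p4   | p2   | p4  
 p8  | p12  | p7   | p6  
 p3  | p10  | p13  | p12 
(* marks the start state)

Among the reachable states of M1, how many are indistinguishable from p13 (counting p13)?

Initial partition by acceptance: {p2,p12} | {p1,p3,p4,p5,p6,p7,p8,p9,p10,p11,p13}.
Split {p1,p3,p4,p5,p6,p7,p8,p9,p10,p11,p13} by δ(·,0) → {p1,p3,p4,p5,p6,p7,p9,p10,p11,p13} and {p8}.
On input 0, block {p1,p3,p4,p5,p6,p7,p9,p10,p11,p13} splits into {p1,p3,p7,p9,p10,p11,p13} and {p4,p5,p6}.
Refine {p1,p3,p7,p9,p10,p11,p13} on symbol 0: members go to different blocks, giving {p1,p3,p9,p11,p13} and {p7,p10}.
Refine {p1,p3,p9,p11,p13} on symbol 0: members go to different blocks, giving {p9,p11,p13} and {p1,p3}.
Split {p9,p11,p13} by δ(·,0) → {p11,p13} and {p9}.
On input 2, block {p4,p5,p6} splits into {p5,p6} and {p4}.
Stable partition: {p2,p12} | {p11,p13} | {p8} | {p5,p6} | {p7,p10} | {p1,p3} | {p9} | {p4} — 8 equivalence classes.
The equivalence class containing p13 is {p11,p13}, of size 2.

2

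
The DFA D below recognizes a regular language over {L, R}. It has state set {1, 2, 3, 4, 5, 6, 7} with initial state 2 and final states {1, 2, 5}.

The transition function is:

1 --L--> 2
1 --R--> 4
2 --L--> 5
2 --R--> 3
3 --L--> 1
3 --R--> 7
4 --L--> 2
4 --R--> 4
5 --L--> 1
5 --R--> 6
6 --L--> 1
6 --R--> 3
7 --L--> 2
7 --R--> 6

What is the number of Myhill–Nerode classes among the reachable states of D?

All states are reachable from the start state.
Start with accepting vs non-accepting: {1,2,5} | {3,4,6,7}.
No further refinement is possible. Final partition (2 blocks): {1,2,5} | {3,4,6,7}.

2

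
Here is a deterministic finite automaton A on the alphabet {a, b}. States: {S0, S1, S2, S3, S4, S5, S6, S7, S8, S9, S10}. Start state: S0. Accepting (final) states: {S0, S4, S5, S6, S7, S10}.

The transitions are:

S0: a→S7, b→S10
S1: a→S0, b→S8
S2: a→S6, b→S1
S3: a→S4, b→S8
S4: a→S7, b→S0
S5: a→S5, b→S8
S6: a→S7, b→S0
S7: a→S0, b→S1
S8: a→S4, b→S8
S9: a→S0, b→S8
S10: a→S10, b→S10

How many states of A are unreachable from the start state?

No path from S0 leads to S2, S3, S5, S6, S9; the other 6 states are all reachable.

5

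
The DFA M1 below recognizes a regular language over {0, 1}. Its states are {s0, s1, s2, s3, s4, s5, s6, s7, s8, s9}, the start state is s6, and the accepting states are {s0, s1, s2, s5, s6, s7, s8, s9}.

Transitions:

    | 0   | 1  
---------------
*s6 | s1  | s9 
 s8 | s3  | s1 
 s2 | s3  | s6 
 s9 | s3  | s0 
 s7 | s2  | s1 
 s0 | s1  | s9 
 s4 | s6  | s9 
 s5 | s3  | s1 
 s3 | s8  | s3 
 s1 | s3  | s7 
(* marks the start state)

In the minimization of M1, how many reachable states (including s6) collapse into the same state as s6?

States {s4,s5} cannot be reached from the start state, so discard them.
P0 = {s0,s1,s2,s6,s7,s8,s9} | {s3}.
Refine {s0,s1,s2,s6,s7,s8,s9} on symbol 0: members go to different blocks, giving {s1,s2,s8,s9} and {s0,s6,s7}.
Refine {s1,s2,s8,s9} on symbol 1: members go to different blocks, giving {s1,s2,s9} and {s8}.
No further refinement is possible. Final partition (4 blocks): {s1,s2,s9} | {s3} | {s0,s6,s7} | {s8}.
State s6 belongs to the block {s0,s6,s7}, which has 3 states.

3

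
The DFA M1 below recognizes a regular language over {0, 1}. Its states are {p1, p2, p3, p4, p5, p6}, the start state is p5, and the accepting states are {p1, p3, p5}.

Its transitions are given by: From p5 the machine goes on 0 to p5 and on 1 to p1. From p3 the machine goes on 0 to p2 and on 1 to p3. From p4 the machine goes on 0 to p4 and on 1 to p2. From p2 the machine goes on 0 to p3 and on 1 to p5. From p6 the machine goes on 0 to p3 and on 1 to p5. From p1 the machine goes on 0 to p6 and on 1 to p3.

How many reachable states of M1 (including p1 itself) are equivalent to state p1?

States {p4} cannot be reached from the start state, so discard them.
Initial partition by acceptance: {p1,p3,p5} | {p2,p6}.
Split {p1,p3,p5} by δ(·,0) → {p1,p3} and {p5}.
The partition is now stable with 3 blocks: {p1,p3} | {p2,p6} | {p5}.
State p1 belongs to the block {p1,p3}, which has 2 states.

2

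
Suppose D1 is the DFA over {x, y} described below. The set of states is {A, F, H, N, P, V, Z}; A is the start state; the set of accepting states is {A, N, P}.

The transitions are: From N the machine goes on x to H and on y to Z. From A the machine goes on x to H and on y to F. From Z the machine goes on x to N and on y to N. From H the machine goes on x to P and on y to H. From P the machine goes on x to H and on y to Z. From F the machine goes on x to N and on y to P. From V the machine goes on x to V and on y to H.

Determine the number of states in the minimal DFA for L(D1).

3

First remove the unreachable states {V}; 6 states remain.
Initial partition by acceptance: {A,N,P} | {F,H,Z}.
Refine {F,H,Z} on symbol y: members go to different blocks, giving {F,Z} and {H}.
No further refinement is possible. Final partition (3 blocks): {A,N,P} | {F,Z} | {H}.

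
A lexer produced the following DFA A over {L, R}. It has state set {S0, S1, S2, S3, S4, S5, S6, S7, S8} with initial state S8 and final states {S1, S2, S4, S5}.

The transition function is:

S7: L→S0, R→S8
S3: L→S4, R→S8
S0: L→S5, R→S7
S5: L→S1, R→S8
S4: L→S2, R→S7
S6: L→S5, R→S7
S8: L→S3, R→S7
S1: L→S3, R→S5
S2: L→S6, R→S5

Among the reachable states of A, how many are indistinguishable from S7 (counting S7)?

2

Every state is reachable, so we keep all 9.
Start with accepting vs non-accepting: {S1,S2,S4,S5} | {S0,S3,S6,S7,S8}.
Refine {S1,S2,S4,S5} on symbol L: members go to different blocks, giving {S1,S2} and {S4,S5}.
Split {S0,S3,S6,S7,S8} by δ(·,L) → {S0,S3,S6} and {S7,S8}.
No further refinement is possible. Final partition (4 blocks): {S1,S2} | {S0,S3,S6} | {S4,S5} | {S7,S8}.
The equivalence class containing S7 is {S7,S8}, of size 2.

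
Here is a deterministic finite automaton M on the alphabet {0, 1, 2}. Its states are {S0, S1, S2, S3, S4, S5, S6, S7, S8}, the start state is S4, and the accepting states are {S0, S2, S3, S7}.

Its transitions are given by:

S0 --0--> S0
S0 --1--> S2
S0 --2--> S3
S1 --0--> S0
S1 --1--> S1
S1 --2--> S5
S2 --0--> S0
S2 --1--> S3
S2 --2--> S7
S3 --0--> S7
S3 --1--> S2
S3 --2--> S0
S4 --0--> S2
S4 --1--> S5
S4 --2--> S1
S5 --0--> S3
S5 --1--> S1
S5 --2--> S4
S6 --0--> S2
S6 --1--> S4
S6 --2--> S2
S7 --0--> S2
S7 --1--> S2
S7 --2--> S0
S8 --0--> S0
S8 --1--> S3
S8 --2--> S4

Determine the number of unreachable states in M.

2

No path from S4 leads to S6, S8; the other 7 states are all reachable.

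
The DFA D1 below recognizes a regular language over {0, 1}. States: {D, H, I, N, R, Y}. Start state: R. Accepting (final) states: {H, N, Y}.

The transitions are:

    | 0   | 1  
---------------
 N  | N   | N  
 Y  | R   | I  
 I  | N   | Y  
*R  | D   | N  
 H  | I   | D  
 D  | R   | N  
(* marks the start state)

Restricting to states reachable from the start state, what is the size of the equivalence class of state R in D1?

First remove the unreachable states {H,I,Y}; 3 states remain.
Initial partition by acceptance: {N} | {D,R}.
No further refinement is possible. Final partition (2 blocks): {N} | {D,R}.
State R belongs to the block {D,R}, which has 2 states.

2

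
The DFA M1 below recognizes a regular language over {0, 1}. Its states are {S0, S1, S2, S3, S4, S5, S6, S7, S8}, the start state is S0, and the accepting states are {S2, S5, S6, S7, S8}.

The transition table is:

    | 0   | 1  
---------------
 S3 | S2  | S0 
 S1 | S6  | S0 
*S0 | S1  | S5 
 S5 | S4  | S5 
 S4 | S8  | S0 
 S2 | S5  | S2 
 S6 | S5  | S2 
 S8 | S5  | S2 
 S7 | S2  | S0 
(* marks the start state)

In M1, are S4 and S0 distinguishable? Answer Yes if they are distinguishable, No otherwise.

Yes

Reachable states from the start: {S0,S1,S2,S4,S5,S6,S8}. Unreachable: {S3,S7} — drop them.
P0 = {S2,S5,S6,S8} | {S0,S1,S4}.
Refine {S2,S5,S6,S8} on symbol 0: members go to different blocks, giving {S2,S6,S8} and {S5}.
On input 0, block {S0,S1,S4} splits into {S1,S4} and {S0}.
The partition is now stable with 4 blocks: {S2,S6,S8} | {S1,S4} | {S5} | {S0}.
S4 and S0 end up in different blocks, so they are distinguishable. For instance, the string '0' is accepted from only S4.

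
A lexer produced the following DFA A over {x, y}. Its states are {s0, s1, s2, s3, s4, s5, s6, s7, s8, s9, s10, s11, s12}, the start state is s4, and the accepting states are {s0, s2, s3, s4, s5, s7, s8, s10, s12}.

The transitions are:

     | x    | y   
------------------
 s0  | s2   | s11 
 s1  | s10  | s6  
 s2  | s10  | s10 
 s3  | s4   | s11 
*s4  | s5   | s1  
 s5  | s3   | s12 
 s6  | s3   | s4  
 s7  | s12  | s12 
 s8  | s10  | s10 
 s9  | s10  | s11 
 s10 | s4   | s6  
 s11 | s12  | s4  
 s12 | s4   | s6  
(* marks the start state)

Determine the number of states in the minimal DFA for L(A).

5

States {s0,s2,s7,s8,s9} cannot be reached from the start state, so discard them.
Start with accepting vs non-accepting: {s3,s4,s5,s10,s12} | {s1,s6,s11}.
Refine {s3,s4,s5,s10,s12} on symbol y: members go to different blocks, giving {s3,s4,s10,s12} and {s5}.
On input x, block {s3,s4,s10,s12} splits into {s3,s10,s12} and {s4}.
Split {s1,s6,s11} by δ(·,y) → {s6,s11} and {s1}.
The partition is now stable with 5 blocks: {s3,s10,s12} | {s6,s11} | {s5} | {s4} | {s1}.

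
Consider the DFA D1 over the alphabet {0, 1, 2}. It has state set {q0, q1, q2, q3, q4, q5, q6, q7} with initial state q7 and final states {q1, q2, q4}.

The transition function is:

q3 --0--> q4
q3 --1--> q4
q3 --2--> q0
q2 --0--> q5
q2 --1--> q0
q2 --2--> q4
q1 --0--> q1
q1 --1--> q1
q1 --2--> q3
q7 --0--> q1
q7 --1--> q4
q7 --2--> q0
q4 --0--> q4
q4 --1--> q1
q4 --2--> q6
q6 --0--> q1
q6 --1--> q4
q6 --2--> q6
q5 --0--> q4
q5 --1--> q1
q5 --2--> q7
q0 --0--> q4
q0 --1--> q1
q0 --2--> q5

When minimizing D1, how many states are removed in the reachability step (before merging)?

Starting at q7 and following transitions, the reachable set is {q0, q1, q3, q4, q5, q6, q7}. That leaves q2 unreachable — 1 in total.

1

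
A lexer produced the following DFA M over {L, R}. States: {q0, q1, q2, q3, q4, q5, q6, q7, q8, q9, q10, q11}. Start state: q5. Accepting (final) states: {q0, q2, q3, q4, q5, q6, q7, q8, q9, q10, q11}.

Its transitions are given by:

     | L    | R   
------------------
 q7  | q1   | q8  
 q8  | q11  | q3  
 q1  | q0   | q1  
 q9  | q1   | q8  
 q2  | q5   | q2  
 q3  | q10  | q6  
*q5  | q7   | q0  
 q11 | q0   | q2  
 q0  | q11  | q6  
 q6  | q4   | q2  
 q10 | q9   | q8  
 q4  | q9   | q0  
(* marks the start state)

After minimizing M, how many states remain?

All states are reachable from the start state.
Start with accepting vs non-accepting: {q0,q2,q3,q4,q5,q6,q7,q8,q9,q10,q11} | {q1}.
Split {q0,q2,q3,q4,q5,q6,q7,q8,q9,q10,q11} by δ(·,L) → {q0,q2,q3,q4,q5,q6,q8,q10,q11} and {q7,q9}.
On input L, block {q0,q2,q3,q4,q5,q6,q8,q10,q11} splits into {q0,q2,q3,q6,q8,q11} and {q4,q5,q10}.
Split {q0,q2,q3,q6,q8,q11} by δ(·,L) → {q0,q8,q11} and {q2,q3,q6}.
Stable partition: {q0,q8,q11} | {q1} | {q7,q9} | {q4,q5,q10} | {q2,q3,q6} — 5 equivalence classes.

5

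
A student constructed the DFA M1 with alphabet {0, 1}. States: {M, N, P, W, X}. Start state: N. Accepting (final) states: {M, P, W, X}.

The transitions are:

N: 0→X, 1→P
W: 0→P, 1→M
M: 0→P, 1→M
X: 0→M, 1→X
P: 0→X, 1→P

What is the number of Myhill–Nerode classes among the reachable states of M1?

States {W} cannot be reached from the start state, so discard them.
Initial partition by acceptance: {M,P,X} | {N}.
The partition is now stable with 2 blocks: {M,P,X} | {N}.

2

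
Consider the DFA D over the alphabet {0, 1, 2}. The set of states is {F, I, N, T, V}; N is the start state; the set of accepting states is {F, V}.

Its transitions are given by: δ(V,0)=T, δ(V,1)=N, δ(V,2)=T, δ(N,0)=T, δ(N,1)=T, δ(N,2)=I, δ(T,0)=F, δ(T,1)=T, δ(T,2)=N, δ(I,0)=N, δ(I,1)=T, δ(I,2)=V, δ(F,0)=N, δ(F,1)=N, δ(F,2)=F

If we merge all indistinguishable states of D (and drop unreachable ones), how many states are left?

All states are reachable from the start state.
Initial partition by acceptance: {F,V} | {I,N,T}.
Split {F,V} by δ(·,2) → {F} and {V}.
Split {I,N,T} by δ(·,0) → {I,N} and {T}.
On input 0, block {I,N} splits into {N} and {I}.
Stable partition: {F} | {N} | {V} | {T} | {I} — 5 equivalence classes.

5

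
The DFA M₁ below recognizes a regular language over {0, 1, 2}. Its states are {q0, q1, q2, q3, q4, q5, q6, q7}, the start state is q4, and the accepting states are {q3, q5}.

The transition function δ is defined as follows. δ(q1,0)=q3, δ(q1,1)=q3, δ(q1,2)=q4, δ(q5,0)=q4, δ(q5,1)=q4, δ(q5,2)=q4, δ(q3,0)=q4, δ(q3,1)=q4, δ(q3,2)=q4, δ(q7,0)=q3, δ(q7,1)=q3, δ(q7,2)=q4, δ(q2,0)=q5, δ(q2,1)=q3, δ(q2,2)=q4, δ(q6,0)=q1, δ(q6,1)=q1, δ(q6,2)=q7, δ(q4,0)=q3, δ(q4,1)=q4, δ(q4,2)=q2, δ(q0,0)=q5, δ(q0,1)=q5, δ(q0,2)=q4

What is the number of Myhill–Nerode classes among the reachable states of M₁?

States {q0,q1,q6,q7} cannot be reached from the start state, so discard them.
P0 = {q3,q5} | {q2,q4}.
Refine {q2,q4} on symbol 1: members go to different blocks, giving {q2} and {q4}.
The partition is now stable with 3 blocks: {q3,q5} | {q2} | {q4}.

3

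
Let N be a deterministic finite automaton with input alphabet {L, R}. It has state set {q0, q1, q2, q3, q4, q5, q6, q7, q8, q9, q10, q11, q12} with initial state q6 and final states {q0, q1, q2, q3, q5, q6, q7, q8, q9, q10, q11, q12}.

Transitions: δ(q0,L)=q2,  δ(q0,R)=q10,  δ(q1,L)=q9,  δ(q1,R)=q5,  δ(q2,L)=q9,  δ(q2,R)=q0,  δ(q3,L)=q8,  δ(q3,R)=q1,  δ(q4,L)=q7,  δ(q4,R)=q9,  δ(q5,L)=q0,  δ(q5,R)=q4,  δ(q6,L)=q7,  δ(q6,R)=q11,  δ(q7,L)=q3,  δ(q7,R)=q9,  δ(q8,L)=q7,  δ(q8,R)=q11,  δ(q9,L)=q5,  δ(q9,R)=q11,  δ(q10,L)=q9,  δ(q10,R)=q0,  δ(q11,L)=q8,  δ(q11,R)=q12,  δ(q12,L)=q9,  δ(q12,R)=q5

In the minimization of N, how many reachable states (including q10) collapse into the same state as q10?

Initial partition by acceptance: {q0,q1,q2,q3,q5,q6,q7,q8,q9,q10,q11,q12} | {q4}.
On input R, block {q0,q1,q2,q3,q5,q6,q7,q8,q9,q10,q11,q12} splits into {q0,q1,q2,q3,q6,q7,q8,q9,q10,q11,q12} and {q5}.
Split {q0,q1,q2,q3,q6,q7,q8,q9,q10,q11,q12} by δ(·,L) → {q0,q1,q2,q3,q6,q7,q8,q10,q11,q12} and {q9}.
On input L, block {q0,q1,q2,q3,q6,q7,q8,q10,q11,q12} splits into {q0,q3,q6,q7,q8,q11} and {q1,q2,q10,q12}.
Refine {q0,q3,q6,q7,q8,q11} on symbol L: members go to different blocks, giving {q3,q6,q7,q8,q11} and {q0}.
On input R, block {q3,q6,q7,q8,q11} splits into {q3,q11} and {q6,q8} and {q7}.
Split {q1,q2,q10,q12} by δ(·,R) → {q1,q12} and {q2,q10}.
The partition is now stable with 9 blocks: {q3,q11} | {q4} | {q5} | {q9} | {q1,q12} | {q0} | {q6,q8} | {q7} | {q2,q10}.
The equivalence class containing q10 is {q2,q10}, of size 2.

2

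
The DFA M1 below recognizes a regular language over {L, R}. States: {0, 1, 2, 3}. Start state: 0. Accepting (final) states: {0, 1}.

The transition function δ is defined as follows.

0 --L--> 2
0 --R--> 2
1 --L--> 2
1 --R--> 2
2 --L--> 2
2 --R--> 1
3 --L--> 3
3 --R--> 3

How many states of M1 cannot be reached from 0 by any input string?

Starting at 0 and following transitions, the reachable set is {0, 1, 2}. That leaves 3 unreachable — 1 in total.

1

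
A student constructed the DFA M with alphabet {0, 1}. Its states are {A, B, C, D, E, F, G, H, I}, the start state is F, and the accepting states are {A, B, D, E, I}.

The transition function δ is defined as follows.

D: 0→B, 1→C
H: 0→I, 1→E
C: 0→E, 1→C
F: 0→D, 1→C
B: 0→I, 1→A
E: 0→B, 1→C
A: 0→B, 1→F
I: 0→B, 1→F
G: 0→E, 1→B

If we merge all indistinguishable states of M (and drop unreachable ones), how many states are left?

Reachable states from the start: {A,B,C,D,E,F,I}. Unreachable: {G,H} — drop them.
Start with accepting vs non-accepting: {A,B,D,E,I} | {C,F}.
Split {A,B,D,E,I} by δ(·,1) → {A,D,E,I} and {B}.
The partition is now stable with 3 blocks: {A,D,E,I} | {C,F} | {B}.

3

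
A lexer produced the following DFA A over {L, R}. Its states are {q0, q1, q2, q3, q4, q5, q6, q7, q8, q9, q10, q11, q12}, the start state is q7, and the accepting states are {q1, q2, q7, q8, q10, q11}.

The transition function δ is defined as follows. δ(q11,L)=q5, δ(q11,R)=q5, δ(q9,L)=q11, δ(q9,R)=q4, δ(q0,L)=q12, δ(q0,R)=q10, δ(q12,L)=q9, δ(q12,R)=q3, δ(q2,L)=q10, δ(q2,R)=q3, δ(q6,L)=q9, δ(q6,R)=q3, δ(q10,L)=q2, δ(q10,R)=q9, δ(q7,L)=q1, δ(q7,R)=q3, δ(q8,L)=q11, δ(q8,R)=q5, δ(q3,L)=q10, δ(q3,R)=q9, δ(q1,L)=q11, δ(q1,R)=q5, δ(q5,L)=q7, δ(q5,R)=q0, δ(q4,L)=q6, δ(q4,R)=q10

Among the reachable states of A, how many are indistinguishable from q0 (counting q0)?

Reachable states from the start: {q0,q1,q2,q3,q4,q5,q6,q7,q9,q10,q11,q12}. Unreachable: {q8} — drop them.
Start with accepting vs non-accepting: {q1,q2,q7,q10,q11} | {q0,q3,q4,q5,q6,q9,q12}.
Split {q1,q2,q7,q10,q11} by δ(·,L) → {q1,q2,q7,q10} and {q11}.
Split {q1,q2,q7,q10} by δ(·,L) → {q2,q7,q10} and {q1}.
Refine {q2,q7,q10} on symbol L: members go to different blocks, giving {q2,q10} and {q7}.
Refine {q0,q3,q4,q5,q6,q9,q12} on symbol L: members go to different blocks, giving {q0,q4,q6,q12} and {q3} and {q5} and {q9}.
Refine {q2,q10} on symbol R: members go to different blocks, giving {q2} and {q10}.
Refine {q0,q4,q6,q12} on symbol L: members go to different blocks, giving {q0,q4} and {q6,q12}.
No further refinement is possible. Final partition (10 blocks): {q2} | {q0,q4} | {q11} | {q1} | {q7} | {q3} | {q5} | {q9} | {q10} | {q6,q12}.
State q0 belongs to the block {q0,q4}, which has 2 states.

2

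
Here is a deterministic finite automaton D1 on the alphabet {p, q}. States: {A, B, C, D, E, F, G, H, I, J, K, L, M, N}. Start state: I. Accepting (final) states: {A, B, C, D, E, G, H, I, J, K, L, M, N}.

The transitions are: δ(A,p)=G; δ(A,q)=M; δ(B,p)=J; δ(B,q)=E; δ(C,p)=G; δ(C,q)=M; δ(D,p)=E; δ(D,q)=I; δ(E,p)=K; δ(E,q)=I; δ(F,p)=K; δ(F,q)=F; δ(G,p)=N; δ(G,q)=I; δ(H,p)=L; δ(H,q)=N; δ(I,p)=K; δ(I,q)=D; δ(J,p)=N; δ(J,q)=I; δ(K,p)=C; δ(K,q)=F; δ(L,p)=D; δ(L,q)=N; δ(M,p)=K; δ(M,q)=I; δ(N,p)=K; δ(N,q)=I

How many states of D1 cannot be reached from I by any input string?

5

BFS from I reaches {C, D, E, F, G, I, K, M, N}; the 5 state(s) A, B, H, J, L are never visited.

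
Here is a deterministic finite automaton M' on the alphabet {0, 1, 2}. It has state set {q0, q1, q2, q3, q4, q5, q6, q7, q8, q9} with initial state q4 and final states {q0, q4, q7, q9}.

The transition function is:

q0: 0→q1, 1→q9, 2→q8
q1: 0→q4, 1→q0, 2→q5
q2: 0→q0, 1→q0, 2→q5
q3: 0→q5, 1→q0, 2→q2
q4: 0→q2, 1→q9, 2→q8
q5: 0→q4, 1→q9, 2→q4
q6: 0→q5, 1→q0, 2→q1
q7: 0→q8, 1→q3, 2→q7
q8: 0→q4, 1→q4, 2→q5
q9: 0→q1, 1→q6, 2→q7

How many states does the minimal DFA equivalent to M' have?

All states are reachable from the start state.
Initial partition by acceptance: {q0,q4,q7,q9} | {q1,q2,q3,q5,q6,q8}.
Refine {q0,q4,q7,q9} on symbol 1: members go to different blocks, giving {q0,q4} and {q7,q9}.
Refine {q1,q2,q3,q5,q6,q8} on symbol 0: members go to different blocks, giving {q1,q2,q5,q8} and {q3,q6}.
Split {q1,q2,q5,q8} by δ(·,1) → {q1,q2,q8} and {q5}.
No further refinement is possible. Final partition (5 blocks): {q0,q4} | {q1,q2,q8} | {q7,q9} | {q3,q6} | {q5}.

5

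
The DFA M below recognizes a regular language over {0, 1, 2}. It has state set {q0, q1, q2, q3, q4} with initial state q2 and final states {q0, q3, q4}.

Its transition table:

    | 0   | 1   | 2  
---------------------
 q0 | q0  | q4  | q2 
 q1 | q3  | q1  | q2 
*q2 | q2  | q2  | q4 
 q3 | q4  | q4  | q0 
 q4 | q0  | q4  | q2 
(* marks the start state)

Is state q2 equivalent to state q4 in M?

No

States {q1,q3} cannot be reached from the start state, so discard them.
Initial partition by acceptance: {q0,q4} | {q2}.
The partition is now stable with 2 blocks: {q0,q4} | {q2}.
q2 and q4 end up in different blocks, so they are distinguishable. For instance, the string 'ε' is accepted from only q4.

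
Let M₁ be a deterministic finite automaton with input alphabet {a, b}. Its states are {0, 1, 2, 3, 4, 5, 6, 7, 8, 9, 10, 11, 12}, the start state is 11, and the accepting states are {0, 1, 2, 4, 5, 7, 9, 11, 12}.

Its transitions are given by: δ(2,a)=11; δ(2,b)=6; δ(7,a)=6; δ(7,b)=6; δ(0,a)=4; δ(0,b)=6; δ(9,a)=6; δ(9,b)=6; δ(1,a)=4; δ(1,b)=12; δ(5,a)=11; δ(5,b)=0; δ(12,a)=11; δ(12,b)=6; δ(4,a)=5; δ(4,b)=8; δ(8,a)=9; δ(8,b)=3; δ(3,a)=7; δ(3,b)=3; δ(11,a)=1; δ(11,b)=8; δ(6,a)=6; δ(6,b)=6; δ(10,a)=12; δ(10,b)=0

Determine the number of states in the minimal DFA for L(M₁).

Reachable states from the start: {0,1,3,4,5,6,7,8,9,11,12}. Unreachable: {2,10} — drop them.
Initial partition by acceptance: {0,1,4,5,7,9,11,12} | {3,6,8}.
Split {0,1,4,5,7,9,11,12} by δ(·,a) → {0,1,4,5,11,12} and {7,9}.
Refine {0,1,4,5,11,12} on symbol b: members go to different blocks, giving {0,4,11,12} and {1,5}.
On input a, block {0,4,11,12} splits into {0,12} and {4,11}.
Refine {3,6,8} on symbol a: members go to different blocks, giving {3,8} and {6}.
The partition is now stable with 6 blocks: {0,12} | {3,8} | {7,9} | {1,5} | {4,11} | {6}.

6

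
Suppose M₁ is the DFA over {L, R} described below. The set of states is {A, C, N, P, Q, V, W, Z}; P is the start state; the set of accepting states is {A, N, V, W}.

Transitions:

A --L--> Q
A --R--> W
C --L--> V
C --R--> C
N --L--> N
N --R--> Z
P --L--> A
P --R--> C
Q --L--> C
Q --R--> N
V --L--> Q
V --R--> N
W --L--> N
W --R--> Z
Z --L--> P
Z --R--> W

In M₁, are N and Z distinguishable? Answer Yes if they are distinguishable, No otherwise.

Every state is reachable, so we keep all 8.
P0 = {A,N,V,W} | {C,P,Q,Z}.
Split {A,N,V,W} by δ(·,L) → {N,W} and {A,V}.
Refine {C,P,Q,Z} on symbol L: members go to different blocks, giving {C,P} and {Q,Z}.
The partition is now stable with 4 blocks: {N,W} | {C,P} | {A,V} | {Q,Z}.
N and Z end up in different blocks, so they are distinguishable. For instance, the string 'ε' is accepted from only N.

Yes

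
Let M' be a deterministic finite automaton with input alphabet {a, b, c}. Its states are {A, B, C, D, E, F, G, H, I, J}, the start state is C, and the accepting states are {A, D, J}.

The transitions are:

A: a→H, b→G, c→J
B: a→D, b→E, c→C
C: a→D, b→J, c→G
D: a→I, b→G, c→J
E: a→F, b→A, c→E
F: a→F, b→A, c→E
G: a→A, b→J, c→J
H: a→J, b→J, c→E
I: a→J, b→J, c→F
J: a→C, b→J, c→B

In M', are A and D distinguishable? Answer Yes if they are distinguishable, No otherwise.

No

All states are reachable from the start state.
P0 = {A,D,J} | {B,C,E,F,G,H,I}.
On input b, block {A,D,J} splits into {A,D} and {J}.
On input a, block {B,C,E,F,G,H,I} splits into {B,C,G} and {E,F} and {H,I}.
Refine {B,C,G} on symbol b: members go to different blocks, giving {C,G} and {B}.
On input c, block {C,G} splits into {C} and {G}.
The partition is now stable with 7 blocks: {A,D} | {C} | {J} | {E,F} | {H,I} | {B} | {G}.
A and D lie in the same block of the stable partition, so they are equivalent — no string distinguishes them.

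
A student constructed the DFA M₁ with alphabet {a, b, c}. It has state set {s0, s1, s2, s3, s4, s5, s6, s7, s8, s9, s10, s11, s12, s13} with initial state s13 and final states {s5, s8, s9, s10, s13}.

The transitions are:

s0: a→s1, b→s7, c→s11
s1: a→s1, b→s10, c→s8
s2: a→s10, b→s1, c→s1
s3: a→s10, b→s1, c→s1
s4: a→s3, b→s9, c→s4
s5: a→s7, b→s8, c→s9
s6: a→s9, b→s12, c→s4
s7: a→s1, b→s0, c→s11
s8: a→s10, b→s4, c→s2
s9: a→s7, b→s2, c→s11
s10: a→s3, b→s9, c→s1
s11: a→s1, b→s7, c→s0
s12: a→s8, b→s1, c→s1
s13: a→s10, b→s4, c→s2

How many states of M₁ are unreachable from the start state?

Starting at s13 and following transitions, the reachable set is {s0, s1, s2, s3, s4, s7, s8, s9, s10, s11, s13}. That leaves s5, s6, s12 unreachable — 3 in total.

3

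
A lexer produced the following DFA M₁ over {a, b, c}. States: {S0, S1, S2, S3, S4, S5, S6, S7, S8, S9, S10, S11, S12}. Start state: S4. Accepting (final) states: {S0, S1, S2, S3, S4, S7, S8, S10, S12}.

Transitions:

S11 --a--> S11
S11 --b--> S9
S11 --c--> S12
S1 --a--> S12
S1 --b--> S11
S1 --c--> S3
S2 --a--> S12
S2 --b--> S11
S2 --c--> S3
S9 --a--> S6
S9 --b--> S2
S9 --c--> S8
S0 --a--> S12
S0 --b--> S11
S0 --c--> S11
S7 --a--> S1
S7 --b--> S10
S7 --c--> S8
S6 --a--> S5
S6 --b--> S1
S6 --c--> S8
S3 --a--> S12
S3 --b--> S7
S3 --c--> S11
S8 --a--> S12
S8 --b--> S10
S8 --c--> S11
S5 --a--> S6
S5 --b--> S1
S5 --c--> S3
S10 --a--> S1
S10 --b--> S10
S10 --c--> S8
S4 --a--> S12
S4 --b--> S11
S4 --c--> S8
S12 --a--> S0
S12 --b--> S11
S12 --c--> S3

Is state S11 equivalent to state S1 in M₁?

No

Every state is reachable, so we keep all 13.
P0 = {S0,S1,S2,S3,S4,S7,S8,S10,S12} | {S5,S6,S9,S11}.
On input b, block {S0,S1,S2,S3,S4,S7,S8,S10,S12} splits into {S0,S1,S2,S4,S12} and {S3,S7,S8,S10}.
Refine {S0,S1,S2,S4,S12} on symbol c: members go to different blocks, giving {S1,S2,S4,S12} and {S0}.
Split {S1,S2,S4,S12} by δ(·,a) → {S1,S2,S4} and {S12}.
On input b, block {S5,S6,S9,S11} splits into {S5,S6,S9} and {S11}.
Split {S3,S7,S8,S10} by δ(·,a) → {S3,S8} and {S7,S10}.
No further refinement is possible. Final partition (7 blocks): {S1,S2,S4} | {S5,S6,S9} | {S3,S8} | {S0} | {S12} | {S11} | {S7,S10}.
S11 and S1 end up in different blocks, so they are distinguishable. For instance, the string 'ε' is accepted from only S1.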